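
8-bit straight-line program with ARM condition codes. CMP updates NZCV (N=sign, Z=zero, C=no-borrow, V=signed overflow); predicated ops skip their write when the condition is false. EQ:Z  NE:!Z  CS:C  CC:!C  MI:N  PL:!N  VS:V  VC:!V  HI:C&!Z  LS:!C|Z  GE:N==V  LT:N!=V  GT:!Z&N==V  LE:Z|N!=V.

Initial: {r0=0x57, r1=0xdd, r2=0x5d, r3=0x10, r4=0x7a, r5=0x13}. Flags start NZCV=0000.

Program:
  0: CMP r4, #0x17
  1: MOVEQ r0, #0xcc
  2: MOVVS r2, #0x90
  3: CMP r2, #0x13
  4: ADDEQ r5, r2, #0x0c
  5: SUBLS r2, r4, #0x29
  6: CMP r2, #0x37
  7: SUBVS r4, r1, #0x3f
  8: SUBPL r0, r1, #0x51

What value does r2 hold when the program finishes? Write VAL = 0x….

VAL = 0x5d

[0] flags=0010 → (cmp)
[1] flags=0010 EQ?F → skip
[2] flags=0010 VS?F → skip
[3] flags=0010 → (cmp)
[4] flags=0010 EQ?F → skip
[5] flags=0010 LS?F → skip
[6] flags=0010 → (cmp)
[7] flags=0010 VS?F → skip
[8] flags=0010 PL?T → r0=0x8c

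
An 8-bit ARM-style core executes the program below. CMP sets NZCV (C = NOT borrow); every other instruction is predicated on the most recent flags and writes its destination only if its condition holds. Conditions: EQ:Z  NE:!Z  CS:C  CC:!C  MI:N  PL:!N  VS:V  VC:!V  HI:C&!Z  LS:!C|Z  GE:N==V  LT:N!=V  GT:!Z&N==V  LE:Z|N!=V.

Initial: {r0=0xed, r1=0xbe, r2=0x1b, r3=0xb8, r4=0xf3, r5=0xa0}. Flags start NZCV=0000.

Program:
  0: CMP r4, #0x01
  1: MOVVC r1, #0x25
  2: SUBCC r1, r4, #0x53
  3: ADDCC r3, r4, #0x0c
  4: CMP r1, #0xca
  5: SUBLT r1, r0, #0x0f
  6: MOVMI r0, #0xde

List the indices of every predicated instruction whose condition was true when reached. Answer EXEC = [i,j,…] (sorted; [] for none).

[0] flags=1010 → (cmp)
[1] flags=1010 VC?T → r1=0x25
[2] flags=1010 CC?F → skip
[3] flags=1010 CC?F → skip
[4] flags=0000 → (cmp)
[5] flags=0000 LT?F → skip
[6] flags=0000 MI?F → skip

EXEC = [1]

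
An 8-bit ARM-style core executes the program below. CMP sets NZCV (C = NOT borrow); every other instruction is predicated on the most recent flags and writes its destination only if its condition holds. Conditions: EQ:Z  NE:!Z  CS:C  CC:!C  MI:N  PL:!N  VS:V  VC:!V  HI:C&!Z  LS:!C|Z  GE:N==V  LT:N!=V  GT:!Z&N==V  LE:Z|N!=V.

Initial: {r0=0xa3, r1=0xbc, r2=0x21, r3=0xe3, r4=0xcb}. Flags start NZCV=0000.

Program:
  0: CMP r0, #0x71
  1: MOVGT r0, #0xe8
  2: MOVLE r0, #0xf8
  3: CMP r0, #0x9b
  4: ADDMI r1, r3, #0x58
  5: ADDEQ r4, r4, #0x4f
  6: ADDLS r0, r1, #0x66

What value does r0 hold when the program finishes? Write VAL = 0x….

0: ✓ CMP  NZCV=0011
1: · MOVGT
2: ✓ MOVLE  r0←0xf8
3: ✓ CMP  NZCV=0010
4: · ADDMI
5: · ADDEQ
6: · ADDLS

VAL = 0xf8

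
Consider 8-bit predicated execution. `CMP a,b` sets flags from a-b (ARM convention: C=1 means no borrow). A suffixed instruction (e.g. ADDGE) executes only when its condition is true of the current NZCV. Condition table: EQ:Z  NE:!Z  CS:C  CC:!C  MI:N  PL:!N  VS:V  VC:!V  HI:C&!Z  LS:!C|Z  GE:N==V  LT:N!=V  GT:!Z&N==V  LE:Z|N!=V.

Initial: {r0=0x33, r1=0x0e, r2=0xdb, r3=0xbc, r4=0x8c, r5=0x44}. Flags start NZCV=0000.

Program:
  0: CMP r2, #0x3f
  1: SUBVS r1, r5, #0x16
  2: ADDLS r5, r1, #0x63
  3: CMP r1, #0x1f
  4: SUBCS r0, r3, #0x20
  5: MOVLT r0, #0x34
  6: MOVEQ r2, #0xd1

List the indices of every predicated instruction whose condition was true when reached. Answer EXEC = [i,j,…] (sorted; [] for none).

EXEC = [5]

0: ✓ CMP  NZCV=1010
1: · SUBVS
2: · ADDLS
3: ✓ CMP  NZCV=1000
4: · SUBCS
5: ✓ MOVLT  r0←0x34
6: · MOVEQ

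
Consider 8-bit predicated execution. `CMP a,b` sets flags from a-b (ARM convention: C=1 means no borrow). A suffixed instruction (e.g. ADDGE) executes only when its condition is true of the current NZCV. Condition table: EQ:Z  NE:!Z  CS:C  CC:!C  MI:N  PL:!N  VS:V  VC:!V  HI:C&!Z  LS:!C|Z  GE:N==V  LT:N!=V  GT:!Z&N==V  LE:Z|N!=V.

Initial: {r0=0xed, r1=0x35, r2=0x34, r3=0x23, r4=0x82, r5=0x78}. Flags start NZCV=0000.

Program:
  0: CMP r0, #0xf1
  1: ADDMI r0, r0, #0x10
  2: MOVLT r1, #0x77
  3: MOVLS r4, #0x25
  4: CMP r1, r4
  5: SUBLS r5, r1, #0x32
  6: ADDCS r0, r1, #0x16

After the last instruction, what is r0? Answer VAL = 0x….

VAL = 0x8d

[0] flags=1000 → (cmp)
[1] flags=1000 MI?T → r0=0xfd
[2] flags=1000 LT?T → r1=0x77
[3] flags=1000 LS?T → r4=0x25
[4] flags=0010 → (cmp)
[5] flags=0010 LS?F → skip
[6] flags=0010 CS?T → r0=0x8d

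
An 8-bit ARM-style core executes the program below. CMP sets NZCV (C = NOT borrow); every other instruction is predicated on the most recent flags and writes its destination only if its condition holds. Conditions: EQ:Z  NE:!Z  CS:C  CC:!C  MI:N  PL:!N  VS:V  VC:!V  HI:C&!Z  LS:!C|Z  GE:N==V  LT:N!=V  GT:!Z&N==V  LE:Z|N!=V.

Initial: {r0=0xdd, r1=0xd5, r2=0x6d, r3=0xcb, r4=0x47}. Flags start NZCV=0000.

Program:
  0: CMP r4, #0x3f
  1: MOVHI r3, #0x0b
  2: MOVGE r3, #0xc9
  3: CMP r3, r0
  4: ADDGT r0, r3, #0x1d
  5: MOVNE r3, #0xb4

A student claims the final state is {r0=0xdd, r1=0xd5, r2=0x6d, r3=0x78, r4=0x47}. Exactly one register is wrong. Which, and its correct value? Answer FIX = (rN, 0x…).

[0] flags=0010 → (cmp)
[1] flags=0010 HI?T → r3=0x0b
[2] flags=0010 GE?T → r3=0xc9
[3] flags=1000 → (cmp)
[4] flags=1000 GT?F → skip
[5] flags=1000 NE?T → r3=0xb4

FIX = (r3, 0xb4)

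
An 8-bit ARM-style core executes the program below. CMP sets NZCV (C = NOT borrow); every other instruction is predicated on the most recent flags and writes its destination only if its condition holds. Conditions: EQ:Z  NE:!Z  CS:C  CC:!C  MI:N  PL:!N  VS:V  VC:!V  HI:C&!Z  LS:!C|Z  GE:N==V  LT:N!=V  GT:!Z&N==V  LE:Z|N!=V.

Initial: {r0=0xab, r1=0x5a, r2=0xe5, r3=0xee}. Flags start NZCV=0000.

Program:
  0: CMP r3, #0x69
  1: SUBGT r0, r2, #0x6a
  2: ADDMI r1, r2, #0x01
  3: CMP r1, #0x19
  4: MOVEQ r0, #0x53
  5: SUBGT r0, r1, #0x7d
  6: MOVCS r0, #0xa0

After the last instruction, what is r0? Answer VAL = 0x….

VAL = 0xa0

0: ✓ CMP  NZCV=1010
1: · SUBGT
2: ✓ ADDMI  r1←0xe6
3: ✓ CMP  NZCV=1010
4: · MOVEQ
5: · SUBGT
6: ✓ MOVCS  r0←0xa0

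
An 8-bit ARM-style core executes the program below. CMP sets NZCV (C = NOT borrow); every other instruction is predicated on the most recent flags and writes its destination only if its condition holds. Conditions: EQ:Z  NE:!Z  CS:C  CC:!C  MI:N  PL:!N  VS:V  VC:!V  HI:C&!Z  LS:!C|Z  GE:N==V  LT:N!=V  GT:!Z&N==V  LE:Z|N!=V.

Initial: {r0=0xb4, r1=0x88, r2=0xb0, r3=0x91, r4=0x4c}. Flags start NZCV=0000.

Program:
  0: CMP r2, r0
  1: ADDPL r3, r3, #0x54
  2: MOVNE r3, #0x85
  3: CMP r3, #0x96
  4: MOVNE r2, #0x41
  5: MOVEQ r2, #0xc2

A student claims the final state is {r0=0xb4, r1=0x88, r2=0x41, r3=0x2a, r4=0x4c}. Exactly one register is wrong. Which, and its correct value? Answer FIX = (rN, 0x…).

FIX = (r3, 0x85)

0: ✓ CMP  NZCV=1000
1: · ADDPL
2: ✓ MOVNE  r3←0x85
3: ✓ CMP  NZCV=1000
4: ✓ MOVNE  r2←0x41
5: · MOVEQ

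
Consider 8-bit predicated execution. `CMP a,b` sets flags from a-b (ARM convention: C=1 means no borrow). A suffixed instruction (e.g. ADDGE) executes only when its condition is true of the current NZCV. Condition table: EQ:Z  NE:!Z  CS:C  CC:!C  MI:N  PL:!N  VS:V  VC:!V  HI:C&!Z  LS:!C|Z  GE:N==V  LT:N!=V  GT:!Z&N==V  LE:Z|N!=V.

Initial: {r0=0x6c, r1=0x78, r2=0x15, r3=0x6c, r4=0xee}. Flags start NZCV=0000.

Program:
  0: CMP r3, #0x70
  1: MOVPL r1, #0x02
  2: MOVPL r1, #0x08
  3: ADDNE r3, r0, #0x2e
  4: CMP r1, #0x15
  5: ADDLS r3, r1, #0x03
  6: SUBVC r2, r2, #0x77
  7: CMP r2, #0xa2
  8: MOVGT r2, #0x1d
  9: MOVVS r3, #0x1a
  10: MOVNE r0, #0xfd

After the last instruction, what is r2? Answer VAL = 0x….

VAL = 0x9e

0: ✓ CMP  NZCV=1000
1: · MOVPL
2: · MOVPL
3: ✓ ADDNE  r3←0x9a
4: ✓ CMP  NZCV=0010
5: · ADDLS
6: ✓ SUBVC  r2←0x9e
7: ✓ CMP  NZCV=1000
8: · MOVGT
9: · MOVVS
10: ✓ MOVNE  r0←0xfd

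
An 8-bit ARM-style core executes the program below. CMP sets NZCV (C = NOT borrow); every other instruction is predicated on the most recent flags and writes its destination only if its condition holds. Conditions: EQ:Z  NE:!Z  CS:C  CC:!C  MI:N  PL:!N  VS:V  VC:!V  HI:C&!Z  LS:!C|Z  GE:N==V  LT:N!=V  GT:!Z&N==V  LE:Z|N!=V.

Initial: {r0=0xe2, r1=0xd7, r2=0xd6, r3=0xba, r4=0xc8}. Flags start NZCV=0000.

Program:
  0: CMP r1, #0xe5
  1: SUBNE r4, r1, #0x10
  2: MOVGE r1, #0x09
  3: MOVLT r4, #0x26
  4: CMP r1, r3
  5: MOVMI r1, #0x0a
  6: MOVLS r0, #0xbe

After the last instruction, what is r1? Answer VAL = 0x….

VAL = 0xd7

[0] flags=1000 → (cmp)
[1] flags=1000 NE?T → r4=0xc7
[2] flags=1000 GE?F → skip
[3] flags=1000 LT?T → r4=0x26
[4] flags=0010 → (cmp)
[5] flags=0010 MI?F → skip
[6] flags=0010 LS?F → skip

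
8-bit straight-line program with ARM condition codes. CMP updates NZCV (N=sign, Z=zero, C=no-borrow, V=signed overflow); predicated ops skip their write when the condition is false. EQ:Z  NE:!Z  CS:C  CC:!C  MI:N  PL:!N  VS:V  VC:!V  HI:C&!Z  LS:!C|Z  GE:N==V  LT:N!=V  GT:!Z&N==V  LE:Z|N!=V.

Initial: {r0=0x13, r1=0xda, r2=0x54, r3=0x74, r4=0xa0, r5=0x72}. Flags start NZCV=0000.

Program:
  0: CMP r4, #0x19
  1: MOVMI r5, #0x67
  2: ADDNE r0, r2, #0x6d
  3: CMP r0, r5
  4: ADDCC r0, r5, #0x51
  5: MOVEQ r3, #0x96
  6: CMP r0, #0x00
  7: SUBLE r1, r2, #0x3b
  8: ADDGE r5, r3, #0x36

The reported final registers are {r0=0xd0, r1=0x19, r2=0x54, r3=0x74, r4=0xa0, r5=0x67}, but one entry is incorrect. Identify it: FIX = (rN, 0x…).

[0] flags=1010 → (cmp)
[1] flags=1010 MI?T → r5=0x67
[2] flags=1010 NE?T → r0=0xc1
[3] flags=0011 → (cmp)
[4] flags=0011 CC?F → skip
[5] flags=0011 EQ?F → skip
[6] flags=1010 → (cmp)
[7] flags=1010 LE?T → r1=0x19
[8] flags=1010 GE?F → skip

FIX = (r0, 0xc1)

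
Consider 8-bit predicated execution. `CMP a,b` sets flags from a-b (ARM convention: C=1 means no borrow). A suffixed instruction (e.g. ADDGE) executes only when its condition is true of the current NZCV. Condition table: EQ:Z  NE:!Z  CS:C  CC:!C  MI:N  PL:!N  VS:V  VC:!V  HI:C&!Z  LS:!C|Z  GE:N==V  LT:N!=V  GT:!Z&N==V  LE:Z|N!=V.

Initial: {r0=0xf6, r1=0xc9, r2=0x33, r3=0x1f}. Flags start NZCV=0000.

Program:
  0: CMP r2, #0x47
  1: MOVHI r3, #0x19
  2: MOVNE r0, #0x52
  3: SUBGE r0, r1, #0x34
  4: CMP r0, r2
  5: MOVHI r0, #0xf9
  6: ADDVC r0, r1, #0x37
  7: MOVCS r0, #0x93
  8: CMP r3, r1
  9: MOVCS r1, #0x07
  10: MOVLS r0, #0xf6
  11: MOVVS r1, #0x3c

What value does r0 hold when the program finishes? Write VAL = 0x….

VAL = 0xf6

[0] flags=1000 → (cmp)
[1] flags=1000 HI?F → skip
[2] flags=1000 NE?T → r0=0x52
[3] flags=1000 GE?F → skip
[4] flags=0010 → (cmp)
[5] flags=0010 HI?T → r0=0xf9
[6] flags=0010 VC?T → r0=0x00
[7] flags=0010 CS?T → r0=0x93
[8] flags=0000 → (cmp)
[9] flags=0000 CS?F → skip
[10] flags=0000 LS?T → r0=0xf6
[11] flags=0000 VS?F → skip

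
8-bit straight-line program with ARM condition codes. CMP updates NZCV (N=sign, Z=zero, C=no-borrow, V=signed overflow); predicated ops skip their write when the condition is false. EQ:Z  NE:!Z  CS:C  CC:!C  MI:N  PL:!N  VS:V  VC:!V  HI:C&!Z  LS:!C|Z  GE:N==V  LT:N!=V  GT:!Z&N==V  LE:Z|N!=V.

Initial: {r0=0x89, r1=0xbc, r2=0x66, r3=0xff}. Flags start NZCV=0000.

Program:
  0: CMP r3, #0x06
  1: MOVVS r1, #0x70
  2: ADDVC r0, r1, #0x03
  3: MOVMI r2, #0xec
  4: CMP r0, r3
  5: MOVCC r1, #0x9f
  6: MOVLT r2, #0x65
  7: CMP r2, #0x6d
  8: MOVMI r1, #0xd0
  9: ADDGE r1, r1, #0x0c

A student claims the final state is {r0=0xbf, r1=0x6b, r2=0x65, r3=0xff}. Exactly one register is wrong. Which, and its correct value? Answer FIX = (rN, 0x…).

0: ✓ CMP  NZCV=1010
1: · MOVVS
2: ✓ ADDVC  r0←0xbf
3: ✓ MOVMI  r2←0xec
4: ✓ CMP  NZCV=1000
5: ✓ MOVCC  r1←0x9f
6: ✓ MOVLT  r2←0x65
7: ✓ CMP  NZCV=1000
8: ✓ MOVMI  r1←0xd0
9: · ADDGE

FIX = (r1, 0xd0)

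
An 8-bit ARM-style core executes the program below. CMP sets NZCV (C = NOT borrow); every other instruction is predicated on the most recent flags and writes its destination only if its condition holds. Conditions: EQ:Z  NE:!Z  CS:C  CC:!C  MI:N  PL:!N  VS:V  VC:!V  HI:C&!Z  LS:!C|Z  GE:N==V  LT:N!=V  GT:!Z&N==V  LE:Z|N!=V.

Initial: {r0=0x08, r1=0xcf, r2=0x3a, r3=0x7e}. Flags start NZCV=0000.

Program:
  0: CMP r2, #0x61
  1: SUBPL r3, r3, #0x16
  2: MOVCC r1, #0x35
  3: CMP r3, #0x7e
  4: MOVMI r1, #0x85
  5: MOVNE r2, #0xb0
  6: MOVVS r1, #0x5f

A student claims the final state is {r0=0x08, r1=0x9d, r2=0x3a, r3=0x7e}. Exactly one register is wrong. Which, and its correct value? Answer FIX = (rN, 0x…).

FIX = (r1, 0x35)

0: ✓ CMP  NZCV=1000
1: · SUBPL
2: ✓ MOVCC  r1←0x35
3: ✓ CMP  NZCV=0110
4: · MOVMI
5: · MOVNE
6: · MOVVS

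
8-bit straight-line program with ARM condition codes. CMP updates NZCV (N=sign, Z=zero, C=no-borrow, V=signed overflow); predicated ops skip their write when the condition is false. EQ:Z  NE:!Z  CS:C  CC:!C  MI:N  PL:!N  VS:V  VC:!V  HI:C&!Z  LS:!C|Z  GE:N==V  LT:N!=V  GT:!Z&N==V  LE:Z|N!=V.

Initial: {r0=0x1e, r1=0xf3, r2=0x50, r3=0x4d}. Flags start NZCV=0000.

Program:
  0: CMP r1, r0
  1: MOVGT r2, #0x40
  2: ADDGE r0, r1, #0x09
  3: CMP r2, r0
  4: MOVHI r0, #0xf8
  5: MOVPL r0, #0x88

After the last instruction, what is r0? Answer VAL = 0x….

[0] flags=1010 → (cmp)
[1] flags=1010 GT?F → skip
[2] flags=1010 GE?F → skip
[3] flags=0010 → (cmp)
[4] flags=0010 HI?T → r0=0xf8
[5] flags=0010 PL?T → r0=0x88

VAL = 0x88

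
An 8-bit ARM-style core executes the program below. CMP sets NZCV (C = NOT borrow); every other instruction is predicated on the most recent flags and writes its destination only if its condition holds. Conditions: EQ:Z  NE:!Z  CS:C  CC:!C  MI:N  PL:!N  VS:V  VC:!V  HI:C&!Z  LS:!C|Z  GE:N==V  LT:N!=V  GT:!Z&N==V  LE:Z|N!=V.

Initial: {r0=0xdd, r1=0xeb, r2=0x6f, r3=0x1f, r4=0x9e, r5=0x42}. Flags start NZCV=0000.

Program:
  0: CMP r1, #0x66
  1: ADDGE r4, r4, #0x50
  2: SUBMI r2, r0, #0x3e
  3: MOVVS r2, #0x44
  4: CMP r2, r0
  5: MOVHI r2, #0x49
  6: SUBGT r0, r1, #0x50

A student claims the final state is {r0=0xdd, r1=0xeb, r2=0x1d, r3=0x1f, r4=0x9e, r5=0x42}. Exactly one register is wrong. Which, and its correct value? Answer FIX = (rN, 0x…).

0: ✓ CMP  NZCV=1010
1: · ADDGE
2: ✓ SUBMI  r2←0x9f
3: · MOVVS
4: ✓ CMP  NZCV=1000
5: · MOVHI
6: · SUBGT

FIX = (r2, 0x9f)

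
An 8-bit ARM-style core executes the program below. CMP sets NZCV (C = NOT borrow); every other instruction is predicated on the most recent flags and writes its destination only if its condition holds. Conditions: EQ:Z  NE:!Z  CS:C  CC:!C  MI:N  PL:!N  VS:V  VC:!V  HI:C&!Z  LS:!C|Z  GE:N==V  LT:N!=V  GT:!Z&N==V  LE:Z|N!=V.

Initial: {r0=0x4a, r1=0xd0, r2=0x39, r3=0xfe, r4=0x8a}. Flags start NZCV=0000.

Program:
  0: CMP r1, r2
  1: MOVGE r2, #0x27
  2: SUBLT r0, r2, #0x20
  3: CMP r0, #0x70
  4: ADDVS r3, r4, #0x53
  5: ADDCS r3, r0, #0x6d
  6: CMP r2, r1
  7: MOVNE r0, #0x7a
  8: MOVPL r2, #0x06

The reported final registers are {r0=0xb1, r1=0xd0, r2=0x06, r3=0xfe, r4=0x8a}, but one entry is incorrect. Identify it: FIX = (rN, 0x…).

FIX = (r0, 0x7a)

0: ✓ CMP  NZCV=1010
1: · MOVGE
2: ✓ SUBLT  r0←0x19
3: ✓ CMP  NZCV=1000
4: · ADDVS
5: · ADDCS
6: ✓ CMP  NZCV=0000
7: ✓ MOVNE  r0←0x7a
8: ✓ MOVPL  r2←0x06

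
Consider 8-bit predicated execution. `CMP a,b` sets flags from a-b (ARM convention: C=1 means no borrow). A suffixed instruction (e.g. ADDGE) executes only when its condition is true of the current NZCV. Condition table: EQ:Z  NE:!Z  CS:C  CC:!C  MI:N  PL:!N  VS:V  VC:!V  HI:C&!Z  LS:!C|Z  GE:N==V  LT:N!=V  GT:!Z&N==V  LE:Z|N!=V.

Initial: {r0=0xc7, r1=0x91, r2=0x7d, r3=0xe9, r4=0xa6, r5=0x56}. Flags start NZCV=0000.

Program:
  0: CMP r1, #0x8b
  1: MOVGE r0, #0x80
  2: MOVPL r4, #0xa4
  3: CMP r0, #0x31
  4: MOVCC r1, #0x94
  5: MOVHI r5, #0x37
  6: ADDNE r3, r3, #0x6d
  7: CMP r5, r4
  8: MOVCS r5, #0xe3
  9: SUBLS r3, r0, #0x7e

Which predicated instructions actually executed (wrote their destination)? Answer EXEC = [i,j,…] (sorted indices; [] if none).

[0] flags=0010 → (cmp)
[1] flags=0010 GE?T → r0=0x80
[2] flags=0010 PL?T → r4=0xa4
[3] flags=0011 → (cmp)
[4] flags=0011 CC?F → skip
[5] flags=0011 HI?T → r5=0x37
[6] flags=0011 NE?T → r3=0x56
[7] flags=1001 → (cmp)
[8] flags=1001 CS?F → skip
[9] flags=1001 LS?T → r3=0x02

EXEC = [1,2,5,6,9]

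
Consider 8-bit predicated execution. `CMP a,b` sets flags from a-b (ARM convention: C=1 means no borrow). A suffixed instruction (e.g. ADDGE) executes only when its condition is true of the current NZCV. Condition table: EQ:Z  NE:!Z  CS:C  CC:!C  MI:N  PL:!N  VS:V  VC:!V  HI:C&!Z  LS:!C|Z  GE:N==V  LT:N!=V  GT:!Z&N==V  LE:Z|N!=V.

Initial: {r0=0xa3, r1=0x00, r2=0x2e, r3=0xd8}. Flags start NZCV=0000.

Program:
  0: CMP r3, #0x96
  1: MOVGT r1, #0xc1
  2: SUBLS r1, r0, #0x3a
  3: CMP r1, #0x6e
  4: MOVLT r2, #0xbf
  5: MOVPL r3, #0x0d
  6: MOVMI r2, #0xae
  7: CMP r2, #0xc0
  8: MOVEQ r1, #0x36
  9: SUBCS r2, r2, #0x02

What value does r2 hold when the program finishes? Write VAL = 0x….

0: ✓ CMP  NZCV=0010
1: ✓ MOVGT  r1←0xc1
2: · SUBLS
3: ✓ CMP  NZCV=0011
4: ✓ MOVLT  r2←0xbf
5: ✓ MOVPL  r3←0x0d
6: · MOVMI
7: ✓ CMP  NZCV=1000
8: · MOVEQ
9: · SUBCS

VAL = 0xbf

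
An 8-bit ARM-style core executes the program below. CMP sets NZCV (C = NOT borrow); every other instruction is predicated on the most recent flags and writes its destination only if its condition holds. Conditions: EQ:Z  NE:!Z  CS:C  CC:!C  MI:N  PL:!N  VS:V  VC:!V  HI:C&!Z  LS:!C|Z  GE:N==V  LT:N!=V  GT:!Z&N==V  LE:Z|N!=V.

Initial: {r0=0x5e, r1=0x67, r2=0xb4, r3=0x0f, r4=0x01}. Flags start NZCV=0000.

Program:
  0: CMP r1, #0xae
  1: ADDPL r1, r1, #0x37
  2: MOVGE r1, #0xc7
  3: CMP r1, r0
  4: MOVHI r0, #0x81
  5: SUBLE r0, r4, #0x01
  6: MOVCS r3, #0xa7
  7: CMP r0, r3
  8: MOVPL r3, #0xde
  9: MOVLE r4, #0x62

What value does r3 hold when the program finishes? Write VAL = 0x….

VAL = 0xde

[0] flags=1001 → (cmp)
[1] flags=1001 PL?F → skip
[2] flags=1001 GE?T → r1=0xc7
[3] flags=0011 → (cmp)
[4] flags=0011 HI?T → r0=0x81
[5] flags=0011 LE?T → r0=0x00
[6] flags=0011 CS?T → r3=0xa7
[7] flags=0000 → (cmp)
[8] flags=0000 PL?T → r3=0xde
[9] flags=0000 LE?F → skip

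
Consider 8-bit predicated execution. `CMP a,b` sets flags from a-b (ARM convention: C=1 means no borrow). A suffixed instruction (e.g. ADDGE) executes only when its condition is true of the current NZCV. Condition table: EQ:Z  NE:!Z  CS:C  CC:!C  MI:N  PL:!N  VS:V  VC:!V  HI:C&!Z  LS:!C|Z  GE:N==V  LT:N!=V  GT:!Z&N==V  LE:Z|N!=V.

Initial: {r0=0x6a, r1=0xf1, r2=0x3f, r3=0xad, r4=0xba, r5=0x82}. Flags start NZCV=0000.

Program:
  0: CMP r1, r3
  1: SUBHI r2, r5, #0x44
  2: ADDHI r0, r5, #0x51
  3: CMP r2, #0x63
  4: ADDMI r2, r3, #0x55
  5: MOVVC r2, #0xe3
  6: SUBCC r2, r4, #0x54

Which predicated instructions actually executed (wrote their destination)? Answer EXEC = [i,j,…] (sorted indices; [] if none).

0: ✓ CMP  NZCV=0010
1: ✓ SUBHI  r2←0x3e
2: ✓ ADDHI  r0←0xd3
3: ✓ CMP  NZCV=1000
4: ✓ ADDMI  r2←0x02
5: ✓ MOVVC  r2←0xe3
6: ✓ SUBCC  r2←0x66

EXEC = [1,2,4,5,6]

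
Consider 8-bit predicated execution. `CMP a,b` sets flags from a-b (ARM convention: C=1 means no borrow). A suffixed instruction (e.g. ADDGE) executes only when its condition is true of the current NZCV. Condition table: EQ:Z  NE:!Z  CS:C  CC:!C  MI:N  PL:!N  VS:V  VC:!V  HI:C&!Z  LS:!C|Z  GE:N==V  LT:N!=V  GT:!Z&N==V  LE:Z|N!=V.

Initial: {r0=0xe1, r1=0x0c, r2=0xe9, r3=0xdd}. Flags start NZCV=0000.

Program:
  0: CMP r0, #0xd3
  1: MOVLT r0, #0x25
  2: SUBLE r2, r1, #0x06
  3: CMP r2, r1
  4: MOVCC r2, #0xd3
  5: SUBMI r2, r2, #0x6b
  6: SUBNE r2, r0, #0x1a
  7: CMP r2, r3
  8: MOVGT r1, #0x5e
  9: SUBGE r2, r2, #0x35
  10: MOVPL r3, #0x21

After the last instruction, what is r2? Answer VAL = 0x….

VAL = 0xc7

0: ✓ CMP  NZCV=0010
1: · MOVLT
2: · SUBLE
3: ✓ CMP  NZCV=1010
4: · MOVCC
5: ✓ SUBMI  r2←0x7e
6: ✓ SUBNE  r2←0xc7
7: ✓ CMP  NZCV=1000
8: · MOVGT
9: · SUBGE
10: · MOVPL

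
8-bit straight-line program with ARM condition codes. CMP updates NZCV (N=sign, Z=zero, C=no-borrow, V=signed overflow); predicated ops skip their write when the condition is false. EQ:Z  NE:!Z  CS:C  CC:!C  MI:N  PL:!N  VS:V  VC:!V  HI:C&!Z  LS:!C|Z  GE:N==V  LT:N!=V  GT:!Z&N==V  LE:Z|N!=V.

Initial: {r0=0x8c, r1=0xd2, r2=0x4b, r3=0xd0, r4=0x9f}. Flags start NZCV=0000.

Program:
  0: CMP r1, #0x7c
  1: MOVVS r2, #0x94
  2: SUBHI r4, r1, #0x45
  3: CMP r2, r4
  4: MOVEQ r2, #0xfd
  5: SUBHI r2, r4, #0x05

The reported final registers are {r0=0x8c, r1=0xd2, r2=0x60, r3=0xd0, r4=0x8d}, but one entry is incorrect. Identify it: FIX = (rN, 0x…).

[0] flags=0011 → (cmp)
[1] flags=0011 VS?T → r2=0x94
[2] flags=0011 HI?T → r4=0x8d
[3] flags=0010 → (cmp)
[4] flags=0010 EQ?F → skip
[5] flags=0010 HI?T → r2=0x88

FIX = (r2, 0x88)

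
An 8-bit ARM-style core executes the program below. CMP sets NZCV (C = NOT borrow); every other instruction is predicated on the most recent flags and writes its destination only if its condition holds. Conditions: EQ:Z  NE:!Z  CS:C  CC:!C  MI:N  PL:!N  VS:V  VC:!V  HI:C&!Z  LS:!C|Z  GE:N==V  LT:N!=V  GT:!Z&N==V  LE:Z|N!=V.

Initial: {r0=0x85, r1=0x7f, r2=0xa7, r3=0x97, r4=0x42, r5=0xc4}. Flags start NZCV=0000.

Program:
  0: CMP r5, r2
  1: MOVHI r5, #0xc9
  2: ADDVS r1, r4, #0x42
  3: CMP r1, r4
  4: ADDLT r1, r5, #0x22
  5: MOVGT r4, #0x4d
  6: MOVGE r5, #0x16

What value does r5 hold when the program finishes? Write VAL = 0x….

0: ✓ CMP  NZCV=0010
1: ✓ MOVHI  r5←0xc9
2: · ADDVS
3: ✓ CMP  NZCV=0010
4: · ADDLT
5: ✓ MOVGT  r4←0x4d
6: ✓ MOVGE  r5←0x16

VAL = 0x16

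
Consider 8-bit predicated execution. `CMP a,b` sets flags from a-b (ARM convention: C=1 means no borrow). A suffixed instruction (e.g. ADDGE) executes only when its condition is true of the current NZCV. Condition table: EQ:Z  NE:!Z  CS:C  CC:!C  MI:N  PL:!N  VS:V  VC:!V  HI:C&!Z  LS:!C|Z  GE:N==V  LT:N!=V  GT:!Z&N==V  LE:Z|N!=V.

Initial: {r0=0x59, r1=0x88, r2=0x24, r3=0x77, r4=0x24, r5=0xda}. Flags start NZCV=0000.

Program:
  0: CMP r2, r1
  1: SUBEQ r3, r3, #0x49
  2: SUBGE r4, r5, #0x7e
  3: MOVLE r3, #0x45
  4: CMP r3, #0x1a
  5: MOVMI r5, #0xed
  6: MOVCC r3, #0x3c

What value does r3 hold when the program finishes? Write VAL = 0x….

VAL = 0x77

[0] flags=1001 → (cmp)
[1] flags=1001 EQ?F → skip
[2] flags=1001 GE?T → r4=0x5c
[3] flags=1001 LE?F → skip
[4] flags=0010 → (cmp)
[5] flags=0010 MI?F → skip
[6] flags=0010 CC?F → skip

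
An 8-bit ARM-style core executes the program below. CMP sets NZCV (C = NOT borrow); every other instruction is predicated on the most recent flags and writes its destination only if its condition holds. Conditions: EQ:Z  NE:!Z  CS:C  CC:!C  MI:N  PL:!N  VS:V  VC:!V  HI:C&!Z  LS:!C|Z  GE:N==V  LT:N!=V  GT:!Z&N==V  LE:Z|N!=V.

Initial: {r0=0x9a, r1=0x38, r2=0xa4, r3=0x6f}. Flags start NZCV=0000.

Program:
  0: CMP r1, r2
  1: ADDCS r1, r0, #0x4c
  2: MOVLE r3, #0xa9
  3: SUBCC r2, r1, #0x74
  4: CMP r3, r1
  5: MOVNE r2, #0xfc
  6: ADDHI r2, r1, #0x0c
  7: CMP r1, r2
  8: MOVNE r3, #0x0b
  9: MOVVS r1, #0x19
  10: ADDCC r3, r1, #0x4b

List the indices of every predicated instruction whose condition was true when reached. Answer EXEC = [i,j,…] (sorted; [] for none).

[0] flags=1001 → (cmp)
[1] flags=1001 CS?F → skip
[2] flags=1001 LE?F → skip
[3] flags=1001 CC?T → r2=0xc4
[4] flags=0010 → (cmp)
[5] flags=0010 NE?T → r2=0xfc
[6] flags=0010 HI?T → r2=0x44
[7] flags=1000 → (cmp)
[8] flags=1000 NE?T → r3=0x0b
[9] flags=1000 VS?F → skip
[10] flags=1000 CC?T → r3=0x83

EXEC = [3,5,6,8,10]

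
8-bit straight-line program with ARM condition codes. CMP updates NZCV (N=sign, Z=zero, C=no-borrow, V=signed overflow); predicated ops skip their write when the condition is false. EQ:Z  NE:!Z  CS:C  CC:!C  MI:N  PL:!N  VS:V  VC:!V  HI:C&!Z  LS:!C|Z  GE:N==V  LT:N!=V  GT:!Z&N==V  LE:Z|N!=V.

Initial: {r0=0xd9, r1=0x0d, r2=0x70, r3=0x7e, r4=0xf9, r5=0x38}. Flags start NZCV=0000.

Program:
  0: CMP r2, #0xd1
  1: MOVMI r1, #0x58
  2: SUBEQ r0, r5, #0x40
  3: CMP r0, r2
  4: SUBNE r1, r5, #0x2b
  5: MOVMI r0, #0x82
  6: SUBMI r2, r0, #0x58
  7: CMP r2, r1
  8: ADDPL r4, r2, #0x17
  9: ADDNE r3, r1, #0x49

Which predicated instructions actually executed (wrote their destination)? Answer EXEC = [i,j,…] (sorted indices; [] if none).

EXEC = [1,4,8,9]

0: ✓ CMP  NZCV=1001
1: ✓ MOVMI  r1←0x58
2: · SUBEQ
3: ✓ CMP  NZCV=0011
4: ✓ SUBNE  r1←0x0d
5: · MOVMI
6: · SUBMI
7: ✓ CMP  NZCV=0010
8: ✓ ADDPL  r4←0x87
9: ✓ ADDNE  r3←0x56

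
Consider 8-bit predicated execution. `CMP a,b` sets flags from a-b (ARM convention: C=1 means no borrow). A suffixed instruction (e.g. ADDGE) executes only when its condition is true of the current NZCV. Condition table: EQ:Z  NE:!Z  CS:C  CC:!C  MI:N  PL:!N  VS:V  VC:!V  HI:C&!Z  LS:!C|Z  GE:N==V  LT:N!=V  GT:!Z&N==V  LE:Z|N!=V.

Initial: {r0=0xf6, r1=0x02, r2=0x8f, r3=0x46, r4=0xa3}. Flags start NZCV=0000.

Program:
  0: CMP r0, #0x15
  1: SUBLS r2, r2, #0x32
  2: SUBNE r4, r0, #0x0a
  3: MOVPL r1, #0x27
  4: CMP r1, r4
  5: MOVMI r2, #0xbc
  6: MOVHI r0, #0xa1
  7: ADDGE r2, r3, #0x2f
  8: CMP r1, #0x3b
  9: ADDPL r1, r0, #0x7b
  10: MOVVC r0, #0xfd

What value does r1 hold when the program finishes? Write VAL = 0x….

VAL = 0x02

0: ✓ CMP  NZCV=1010
1: · SUBLS
2: ✓ SUBNE  r4←0xec
3: · MOVPL
4: ✓ CMP  NZCV=0000
5: · MOVMI
6: · MOVHI
7: ✓ ADDGE  r2←0x75
8: ✓ CMP  NZCV=1000
9: · ADDPL
10: ✓ MOVVC  r0←0xfd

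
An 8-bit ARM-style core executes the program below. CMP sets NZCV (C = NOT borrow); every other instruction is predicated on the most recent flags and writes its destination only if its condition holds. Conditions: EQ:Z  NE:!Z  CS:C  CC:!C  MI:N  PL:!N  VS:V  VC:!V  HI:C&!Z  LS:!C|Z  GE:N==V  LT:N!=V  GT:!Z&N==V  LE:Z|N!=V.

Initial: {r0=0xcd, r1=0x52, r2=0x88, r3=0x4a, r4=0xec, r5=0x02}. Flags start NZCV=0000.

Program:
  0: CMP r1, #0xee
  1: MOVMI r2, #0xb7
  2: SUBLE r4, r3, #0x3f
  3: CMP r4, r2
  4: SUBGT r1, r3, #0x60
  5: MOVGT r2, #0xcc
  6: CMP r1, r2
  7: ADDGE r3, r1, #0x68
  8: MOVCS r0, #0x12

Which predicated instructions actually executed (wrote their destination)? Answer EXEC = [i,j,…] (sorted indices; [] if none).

[0] flags=0000 → (cmp)
[1] flags=0000 MI?F → skip
[2] flags=0000 LE?F → skip
[3] flags=0010 → (cmp)
[4] flags=0010 GT?T → r1=0xea
[5] flags=0010 GT?T → r2=0xcc
[6] flags=0010 → (cmp)
[7] flags=0010 GE?T → r3=0x52
[8] flags=0010 CS?T → r0=0x12

EXEC = [4,5,7,8]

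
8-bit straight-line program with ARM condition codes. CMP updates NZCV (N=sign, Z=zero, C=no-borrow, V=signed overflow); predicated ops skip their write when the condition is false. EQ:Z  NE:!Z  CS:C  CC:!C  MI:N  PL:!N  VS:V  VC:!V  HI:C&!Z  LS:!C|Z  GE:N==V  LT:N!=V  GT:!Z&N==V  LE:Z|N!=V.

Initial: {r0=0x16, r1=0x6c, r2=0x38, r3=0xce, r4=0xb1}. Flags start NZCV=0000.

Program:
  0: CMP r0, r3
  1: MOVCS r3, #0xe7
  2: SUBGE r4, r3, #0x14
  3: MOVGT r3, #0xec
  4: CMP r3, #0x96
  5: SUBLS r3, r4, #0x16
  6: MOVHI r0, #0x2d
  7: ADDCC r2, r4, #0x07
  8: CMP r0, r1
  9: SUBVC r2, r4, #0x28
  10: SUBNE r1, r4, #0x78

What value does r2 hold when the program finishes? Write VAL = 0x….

[0] flags=0000 → (cmp)
[1] flags=0000 CS?F → skip
[2] flags=0000 GE?T → r4=0xba
[3] flags=0000 GT?T → r3=0xec
[4] flags=0010 → (cmp)
[5] flags=0010 LS?F → skip
[6] flags=0010 HI?T → r0=0x2d
[7] flags=0010 CC?F → skip
[8] flags=1000 → (cmp)
[9] flags=1000 VC?T → r2=0x92
[10] flags=1000 NE?T → r1=0x42

VAL = 0x92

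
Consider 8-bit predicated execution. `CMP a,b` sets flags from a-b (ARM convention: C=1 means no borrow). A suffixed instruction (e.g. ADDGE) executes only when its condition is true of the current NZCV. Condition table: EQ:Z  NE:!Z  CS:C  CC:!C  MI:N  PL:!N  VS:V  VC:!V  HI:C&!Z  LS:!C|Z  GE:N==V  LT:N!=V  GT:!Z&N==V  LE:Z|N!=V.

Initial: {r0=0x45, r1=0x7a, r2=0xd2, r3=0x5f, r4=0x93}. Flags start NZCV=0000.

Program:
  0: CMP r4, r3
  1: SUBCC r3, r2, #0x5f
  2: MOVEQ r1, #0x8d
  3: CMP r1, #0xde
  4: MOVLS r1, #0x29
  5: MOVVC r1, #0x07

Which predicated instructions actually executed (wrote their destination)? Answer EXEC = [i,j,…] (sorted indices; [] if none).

[0] flags=0011 → (cmp)
[1] flags=0011 CC?F → skip
[2] flags=0011 EQ?F → skip
[3] flags=1001 → (cmp)
[4] flags=1001 LS?T → r1=0x29
[5] flags=1001 VC?F → skip

EXEC = [4]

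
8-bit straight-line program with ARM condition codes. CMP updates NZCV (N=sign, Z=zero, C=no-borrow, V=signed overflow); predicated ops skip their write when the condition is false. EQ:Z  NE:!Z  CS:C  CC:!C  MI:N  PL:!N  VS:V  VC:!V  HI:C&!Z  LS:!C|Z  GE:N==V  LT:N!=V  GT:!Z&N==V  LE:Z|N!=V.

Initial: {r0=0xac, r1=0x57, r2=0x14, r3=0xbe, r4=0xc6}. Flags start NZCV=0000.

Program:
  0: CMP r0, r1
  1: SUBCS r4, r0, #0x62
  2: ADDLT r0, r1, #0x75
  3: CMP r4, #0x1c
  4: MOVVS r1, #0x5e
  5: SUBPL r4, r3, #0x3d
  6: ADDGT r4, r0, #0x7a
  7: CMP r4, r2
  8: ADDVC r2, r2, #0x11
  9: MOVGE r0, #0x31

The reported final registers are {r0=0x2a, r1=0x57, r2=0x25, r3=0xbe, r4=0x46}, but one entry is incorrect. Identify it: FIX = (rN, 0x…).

[0] flags=0011 → (cmp)
[1] flags=0011 CS?T → r4=0x4a
[2] flags=0011 LT?T → r0=0xcc
[3] flags=0010 → (cmp)
[4] flags=0010 VS?F → skip
[5] flags=0010 PL?T → r4=0x81
[6] flags=0010 GT?T → r4=0x46
[7] flags=0010 → (cmp)
[8] flags=0010 VC?T → r2=0x25
[9] flags=0010 GE?T → r0=0x31

FIX = (r0, 0x31)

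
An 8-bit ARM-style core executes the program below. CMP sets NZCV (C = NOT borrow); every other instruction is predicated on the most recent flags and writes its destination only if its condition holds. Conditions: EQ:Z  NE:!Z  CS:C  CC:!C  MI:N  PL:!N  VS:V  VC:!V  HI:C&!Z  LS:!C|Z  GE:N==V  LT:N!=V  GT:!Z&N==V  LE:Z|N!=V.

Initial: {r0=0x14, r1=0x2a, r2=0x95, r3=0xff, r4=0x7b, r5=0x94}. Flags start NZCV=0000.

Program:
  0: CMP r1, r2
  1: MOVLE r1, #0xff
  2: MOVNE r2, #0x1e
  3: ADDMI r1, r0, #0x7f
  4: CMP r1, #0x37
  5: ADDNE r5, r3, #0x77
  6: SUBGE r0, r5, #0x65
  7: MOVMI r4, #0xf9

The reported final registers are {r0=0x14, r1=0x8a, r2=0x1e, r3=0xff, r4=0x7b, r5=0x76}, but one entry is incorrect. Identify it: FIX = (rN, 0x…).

FIX = (r1, 0x93)

[0] flags=1001 → (cmp)
[1] flags=1001 LE?F → skip
[2] flags=1001 NE?T → r2=0x1e
[3] flags=1001 MI?T → r1=0x93
[4] flags=0011 → (cmp)
[5] flags=0011 NE?T → r5=0x76
[6] flags=0011 GE?F → skip
[7] flags=0011 MI?F → skip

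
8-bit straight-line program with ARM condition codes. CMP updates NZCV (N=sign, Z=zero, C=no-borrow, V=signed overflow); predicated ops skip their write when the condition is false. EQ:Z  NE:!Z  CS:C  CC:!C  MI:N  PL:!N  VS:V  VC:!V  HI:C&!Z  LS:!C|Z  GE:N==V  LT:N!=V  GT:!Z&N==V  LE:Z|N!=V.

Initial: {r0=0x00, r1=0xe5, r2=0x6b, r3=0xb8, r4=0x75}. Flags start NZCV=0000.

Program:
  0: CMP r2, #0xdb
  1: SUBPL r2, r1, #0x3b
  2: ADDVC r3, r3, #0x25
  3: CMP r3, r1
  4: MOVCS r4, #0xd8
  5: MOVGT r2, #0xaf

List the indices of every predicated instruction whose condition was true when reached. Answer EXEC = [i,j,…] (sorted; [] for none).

EXEC = []

[0] flags=1001 → (cmp)
[1] flags=1001 PL?F → skip
[2] flags=1001 VC?F → skip
[3] flags=1000 → (cmp)
[4] flags=1000 CS?F → skip
[5] flags=1000 GT?F → skip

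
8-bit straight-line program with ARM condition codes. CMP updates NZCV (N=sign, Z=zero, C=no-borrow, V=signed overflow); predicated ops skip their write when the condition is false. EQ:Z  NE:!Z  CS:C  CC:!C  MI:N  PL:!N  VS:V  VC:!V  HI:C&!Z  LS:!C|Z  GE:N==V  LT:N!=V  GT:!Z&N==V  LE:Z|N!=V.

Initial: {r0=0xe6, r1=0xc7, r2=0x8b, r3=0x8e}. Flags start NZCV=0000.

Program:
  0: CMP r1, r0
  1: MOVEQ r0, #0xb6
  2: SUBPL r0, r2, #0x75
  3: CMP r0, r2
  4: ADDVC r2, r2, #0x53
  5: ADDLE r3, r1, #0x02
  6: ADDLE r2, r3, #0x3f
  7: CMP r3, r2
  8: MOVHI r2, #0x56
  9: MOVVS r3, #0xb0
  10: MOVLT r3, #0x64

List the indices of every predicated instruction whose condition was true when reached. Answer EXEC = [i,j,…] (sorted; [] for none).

EXEC = [4,10]

[0] flags=1000 → (cmp)
[1] flags=1000 EQ?F → skip
[2] flags=1000 PL?F → skip
[3] flags=0010 → (cmp)
[4] flags=0010 VC?T → r2=0xde
[5] flags=0010 LE?F → skip
[6] flags=0010 LE?F → skip
[7] flags=1000 → (cmp)
[8] flags=1000 HI?F → skip
[9] flags=1000 VS?F → skip
[10] flags=1000 LT?T → r3=0x64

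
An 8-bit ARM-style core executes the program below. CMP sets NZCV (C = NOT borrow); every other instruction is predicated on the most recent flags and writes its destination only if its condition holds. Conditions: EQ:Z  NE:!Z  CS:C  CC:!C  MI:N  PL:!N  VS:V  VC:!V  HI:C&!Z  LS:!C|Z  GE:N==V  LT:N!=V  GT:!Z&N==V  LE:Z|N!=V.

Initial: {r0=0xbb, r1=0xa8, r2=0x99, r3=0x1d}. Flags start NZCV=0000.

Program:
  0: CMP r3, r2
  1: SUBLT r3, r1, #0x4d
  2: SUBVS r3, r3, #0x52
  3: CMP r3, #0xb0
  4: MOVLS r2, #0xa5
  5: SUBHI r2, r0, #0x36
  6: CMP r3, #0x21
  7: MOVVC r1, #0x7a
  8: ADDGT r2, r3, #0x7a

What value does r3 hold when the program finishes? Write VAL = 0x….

[0] flags=1001 → (cmp)
[1] flags=1001 LT?F → skip
[2] flags=1001 VS?T → r3=0xcb
[3] flags=0010 → (cmp)
[4] flags=0010 LS?F → skip
[5] flags=0010 HI?T → r2=0x85
[6] flags=1010 → (cmp)
[7] flags=1010 VC?T → r1=0x7a
[8] flags=1010 GT?F → skip

VAL = 0xcb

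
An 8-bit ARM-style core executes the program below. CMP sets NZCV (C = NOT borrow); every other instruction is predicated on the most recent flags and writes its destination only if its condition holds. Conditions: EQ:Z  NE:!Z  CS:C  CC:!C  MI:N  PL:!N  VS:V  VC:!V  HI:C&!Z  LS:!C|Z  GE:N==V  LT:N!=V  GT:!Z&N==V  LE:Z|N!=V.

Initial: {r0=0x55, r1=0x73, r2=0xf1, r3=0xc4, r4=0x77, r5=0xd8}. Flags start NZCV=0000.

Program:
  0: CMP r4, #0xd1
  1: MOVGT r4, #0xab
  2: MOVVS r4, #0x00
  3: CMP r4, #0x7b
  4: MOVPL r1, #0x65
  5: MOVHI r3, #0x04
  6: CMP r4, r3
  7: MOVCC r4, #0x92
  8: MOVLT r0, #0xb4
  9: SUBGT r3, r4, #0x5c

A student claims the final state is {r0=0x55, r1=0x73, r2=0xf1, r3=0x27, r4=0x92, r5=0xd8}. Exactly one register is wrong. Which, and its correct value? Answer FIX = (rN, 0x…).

FIX = (r3, 0x36)

[0] flags=1001 → (cmp)
[1] flags=1001 GT?T → r4=0xab
[2] flags=1001 VS?T → r4=0x00
[3] flags=1000 → (cmp)
[4] flags=1000 PL?F → skip
[5] flags=1000 HI?F → skip
[6] flags=0000 → (cmp)
[7] flags=0000 CC?T → r4=0x92
[8] flags=0000 LT?F → skip
[9] flags=0000 GT?T → r3=0x36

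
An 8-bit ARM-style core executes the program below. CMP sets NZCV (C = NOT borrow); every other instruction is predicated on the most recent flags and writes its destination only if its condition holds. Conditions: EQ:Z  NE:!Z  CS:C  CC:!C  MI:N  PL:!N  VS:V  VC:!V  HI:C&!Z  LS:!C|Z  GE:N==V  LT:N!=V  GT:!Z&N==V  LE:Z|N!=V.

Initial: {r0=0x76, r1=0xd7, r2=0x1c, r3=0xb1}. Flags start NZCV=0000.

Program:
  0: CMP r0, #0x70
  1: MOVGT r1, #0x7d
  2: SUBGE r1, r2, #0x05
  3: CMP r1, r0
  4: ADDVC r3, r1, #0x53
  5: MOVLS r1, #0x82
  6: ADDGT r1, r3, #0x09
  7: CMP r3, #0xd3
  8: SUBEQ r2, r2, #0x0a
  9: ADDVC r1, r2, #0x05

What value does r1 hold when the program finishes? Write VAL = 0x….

VAL = 0x82

0: ✓ CMP  NZCV=0010
1: ✓ MOVGT  r1←0x7d
2: ✓ SUBGE  r1←0x17
3: ✓ CMP  NZCV=1000
4: ✓ ADDVC  r3←0x6a
5: ✓ MOVLS  r1←0x82
6: · ADDGT
7: ✓ CMP  NZCV=1001
8: · SUBEQ
9: · ADDVC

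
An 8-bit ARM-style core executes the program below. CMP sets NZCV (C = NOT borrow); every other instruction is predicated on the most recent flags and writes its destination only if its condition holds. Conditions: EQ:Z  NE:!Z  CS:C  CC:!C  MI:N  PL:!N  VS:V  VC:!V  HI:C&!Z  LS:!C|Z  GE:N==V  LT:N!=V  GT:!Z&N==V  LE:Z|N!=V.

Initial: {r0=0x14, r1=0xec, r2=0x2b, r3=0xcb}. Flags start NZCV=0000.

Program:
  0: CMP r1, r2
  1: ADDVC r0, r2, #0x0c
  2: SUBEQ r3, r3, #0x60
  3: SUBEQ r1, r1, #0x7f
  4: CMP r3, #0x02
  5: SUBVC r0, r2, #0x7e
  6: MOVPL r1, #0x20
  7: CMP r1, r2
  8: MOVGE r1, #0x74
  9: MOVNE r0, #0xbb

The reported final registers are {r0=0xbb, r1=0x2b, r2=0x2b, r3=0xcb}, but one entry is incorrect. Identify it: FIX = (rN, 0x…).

0: ✓ CMP  NZCV=1010
1: ✓ ADDVC  r0←0x37
2: · SUBEQ
3: · SUBEQ
4: ✓ CMP  NZCV=1010
5: ✓ SUBVC  r0←0xad
6: · MOVPL
7: ✓ CMP  NZCV=1010
8: · MOVGE
9: ✓ MOVNE  r0←0xbb

FIX = (r1, 0xec)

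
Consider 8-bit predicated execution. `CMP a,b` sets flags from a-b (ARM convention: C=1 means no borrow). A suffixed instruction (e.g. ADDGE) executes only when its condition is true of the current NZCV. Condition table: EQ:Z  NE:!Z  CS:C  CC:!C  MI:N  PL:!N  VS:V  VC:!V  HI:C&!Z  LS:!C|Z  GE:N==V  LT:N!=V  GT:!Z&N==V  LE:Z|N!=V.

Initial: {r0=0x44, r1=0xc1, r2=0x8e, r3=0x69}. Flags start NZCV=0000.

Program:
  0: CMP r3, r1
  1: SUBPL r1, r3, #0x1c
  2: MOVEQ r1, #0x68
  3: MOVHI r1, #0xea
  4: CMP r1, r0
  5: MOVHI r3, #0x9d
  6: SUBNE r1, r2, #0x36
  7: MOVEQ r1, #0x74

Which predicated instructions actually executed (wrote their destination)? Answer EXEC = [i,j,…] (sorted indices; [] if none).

EXEC = [5,6]

0: ✓ CMP  NZCV=1001
1: · SUBPL
2: · MOVEQ
3: · MOVHI
4: ✓ CMP  NZCV=0011
5: ✓ MOVHI  r3←0x9d
6: ✓ SUBNE  r1←0x58
7: · MOVEQ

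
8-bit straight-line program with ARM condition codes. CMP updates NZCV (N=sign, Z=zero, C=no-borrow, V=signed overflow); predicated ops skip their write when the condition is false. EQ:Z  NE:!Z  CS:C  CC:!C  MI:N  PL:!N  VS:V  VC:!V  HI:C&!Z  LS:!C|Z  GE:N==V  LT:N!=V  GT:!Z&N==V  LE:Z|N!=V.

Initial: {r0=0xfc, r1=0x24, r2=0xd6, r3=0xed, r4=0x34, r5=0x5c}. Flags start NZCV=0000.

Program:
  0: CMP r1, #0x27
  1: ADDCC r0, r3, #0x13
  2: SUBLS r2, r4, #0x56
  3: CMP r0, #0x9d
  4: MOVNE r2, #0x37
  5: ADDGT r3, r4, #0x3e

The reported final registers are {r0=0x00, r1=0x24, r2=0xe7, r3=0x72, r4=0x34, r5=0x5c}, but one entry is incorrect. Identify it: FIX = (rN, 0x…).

0: ✓ CMP  NZCV=1000
1: ✓ ADDCC  r0←0x00
2: ✓ SUBLS  r2←0xde
3: ✓ CMP  NZCV=0000
4: ✓ MOVNE  r2←0x37
5: ✓ ADDGT  r3←0x72

FIX = (r2, 0x37)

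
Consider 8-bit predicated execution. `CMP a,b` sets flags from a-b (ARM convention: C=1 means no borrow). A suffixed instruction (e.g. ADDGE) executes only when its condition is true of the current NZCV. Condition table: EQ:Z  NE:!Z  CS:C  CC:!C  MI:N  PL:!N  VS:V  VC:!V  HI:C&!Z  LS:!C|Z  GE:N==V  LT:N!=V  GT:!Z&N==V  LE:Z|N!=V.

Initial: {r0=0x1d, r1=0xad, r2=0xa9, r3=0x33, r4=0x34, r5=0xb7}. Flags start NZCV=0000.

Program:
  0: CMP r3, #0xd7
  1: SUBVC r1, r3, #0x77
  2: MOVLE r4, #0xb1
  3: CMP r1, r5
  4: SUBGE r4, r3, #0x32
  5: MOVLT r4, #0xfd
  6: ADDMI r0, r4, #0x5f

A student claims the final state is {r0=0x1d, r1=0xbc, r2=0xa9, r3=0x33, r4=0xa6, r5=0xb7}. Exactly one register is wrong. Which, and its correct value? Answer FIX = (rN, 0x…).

FIX = (r4, 0x01)

0: ✓ CMP  NZCV=0000
1: ✓ SUBVC  r1←0xbc
2: · MOVLE
3: ✓ CMP  NZCV=0010
4: ✓ SUBGE  r4←0x01
5: · MOVLT
6: · ADDMI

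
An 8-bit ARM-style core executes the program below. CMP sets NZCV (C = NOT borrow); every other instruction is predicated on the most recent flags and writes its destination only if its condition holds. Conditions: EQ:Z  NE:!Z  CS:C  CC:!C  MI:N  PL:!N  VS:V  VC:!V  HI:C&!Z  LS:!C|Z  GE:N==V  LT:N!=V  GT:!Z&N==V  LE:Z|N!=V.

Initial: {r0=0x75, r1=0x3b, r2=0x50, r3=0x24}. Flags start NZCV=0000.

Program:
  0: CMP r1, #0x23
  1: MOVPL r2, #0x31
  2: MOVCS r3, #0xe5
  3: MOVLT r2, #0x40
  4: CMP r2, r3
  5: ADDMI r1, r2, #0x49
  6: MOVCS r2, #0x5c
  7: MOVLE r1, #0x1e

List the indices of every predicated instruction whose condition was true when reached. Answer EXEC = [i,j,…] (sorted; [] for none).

[0] flags=0010 → (cmp)
[1] flags=0010 PL?T → r2=0x31
[2] flags=0010 CS?T → r3=0xe5
[3] flags=0010 LT?F → skip
[4] flags=0000 → (cmp)
[5] flags=0000 MI?F → skip
[6] flags=0000 CS?F → skip
[7] flags=0000 LE?F → skip

EXEC = [1,2]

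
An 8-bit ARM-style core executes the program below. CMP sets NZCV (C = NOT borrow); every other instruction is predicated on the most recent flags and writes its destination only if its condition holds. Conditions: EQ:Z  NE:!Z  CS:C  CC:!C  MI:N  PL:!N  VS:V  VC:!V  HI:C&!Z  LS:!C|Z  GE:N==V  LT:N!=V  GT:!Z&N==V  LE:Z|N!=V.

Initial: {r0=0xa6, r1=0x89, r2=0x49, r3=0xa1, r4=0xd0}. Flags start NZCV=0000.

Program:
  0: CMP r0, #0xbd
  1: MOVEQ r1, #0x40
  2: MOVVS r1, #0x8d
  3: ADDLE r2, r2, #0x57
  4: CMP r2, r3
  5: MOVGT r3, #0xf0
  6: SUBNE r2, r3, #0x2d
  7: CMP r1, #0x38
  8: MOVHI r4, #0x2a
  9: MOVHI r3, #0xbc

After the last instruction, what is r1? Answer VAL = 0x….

VAL = 0x89

0: ✓ CMP  NZCV=1000
1: · MOVEQ
2: · MOVVS
3: ✓ ADDLE  r2←0xa0
4: ✓ CMP  NZCV=1000
5: · MOVGT
6: ✓ SUBNE  r2←0x74
7: ✓ CMP  NZCV=0011
8: ✓ MOVHI  r4←0x2a
9: ✓ MOVHI  r3←0xbc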